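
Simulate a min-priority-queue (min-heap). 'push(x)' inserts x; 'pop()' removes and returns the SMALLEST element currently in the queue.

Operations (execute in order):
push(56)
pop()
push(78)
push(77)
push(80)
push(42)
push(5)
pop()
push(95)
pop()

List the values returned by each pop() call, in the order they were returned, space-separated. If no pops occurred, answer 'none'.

push(56): heap contents = [56]
pop() → 56: heap contents = []
push(78): heap contents = [78]
push(77): heap contents = [77, 78]
push(80): heap contents = [77, 78, 80]
push(42): heap contents = [42, 77, 78, 80]
push(5): heap contents = [5, 42, 77, 78, 80]
pop() → 5: heap contents = [42, 77, 78, 80]
push(95): heap contents = [42, 77, 78, 80, 95]
pop() → 42: heap contents = [77, 78, 80, 95]

Answer: 56 5 42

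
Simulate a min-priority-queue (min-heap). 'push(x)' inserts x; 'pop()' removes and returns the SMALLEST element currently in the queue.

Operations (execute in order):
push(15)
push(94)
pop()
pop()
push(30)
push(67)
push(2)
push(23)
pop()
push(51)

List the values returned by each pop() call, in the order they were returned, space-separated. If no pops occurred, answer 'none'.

push(15): heap contents = [15]
push(94): heap contents = [15, 94]
pop() → 15: heap contents = [94]
pop() → 94: heap contents = []
push(30): heap contents = [30]
push(67): heap contents = [30, 67]
push(2): heap contents = [2, 30, 67]
push(23): heap contents = [2, 23, 30, 67]
pop() → 2: heap contents = [23, 30, 67]
push(51): heap contents = [23, 30, 51, 67]

Answer: 15 94 2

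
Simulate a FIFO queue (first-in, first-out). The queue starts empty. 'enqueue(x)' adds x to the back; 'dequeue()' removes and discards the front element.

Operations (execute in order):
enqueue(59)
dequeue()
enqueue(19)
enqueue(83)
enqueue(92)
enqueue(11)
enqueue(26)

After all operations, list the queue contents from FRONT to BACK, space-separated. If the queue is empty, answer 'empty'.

Answer: 19 83 92 11 26

Derivation:
enqueue(59): [59]
dequeue(): []
enqueue(19): [19]
enqueue(83): [19, 83]
enqueue(92): [19, 83, 92]
enqueue(11): [19, 83, 92, 11]
enqueue(26): [19, 83, 92, 11, 26]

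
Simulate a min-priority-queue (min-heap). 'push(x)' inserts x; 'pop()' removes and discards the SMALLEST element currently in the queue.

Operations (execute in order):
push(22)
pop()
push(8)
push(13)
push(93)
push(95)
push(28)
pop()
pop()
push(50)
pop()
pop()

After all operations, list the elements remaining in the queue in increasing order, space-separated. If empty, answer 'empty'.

Answer: 93 95

Derivation:
push(22): heap contents = [22]
pop() → 22: heap contents = []
push(8): heap contents = [8]
push(13): heap contents = [8, 13]
push(93): heap contents = [8, 13, 93]
push(95): heap contents = [8, 13, 93, 95]
push(28): heap contents = [8, 13, 28, 93, 95]
pop() → 8: heap contents = [13, 28, 93, 95]
pop() → 13: heap contents = [28, 93, 95]
push(50): heap contents = [28, 50, 93, 95]
pop() → 28: heap contents = [50, 93, 95]
pop() → 50: heap contents = [93, 95]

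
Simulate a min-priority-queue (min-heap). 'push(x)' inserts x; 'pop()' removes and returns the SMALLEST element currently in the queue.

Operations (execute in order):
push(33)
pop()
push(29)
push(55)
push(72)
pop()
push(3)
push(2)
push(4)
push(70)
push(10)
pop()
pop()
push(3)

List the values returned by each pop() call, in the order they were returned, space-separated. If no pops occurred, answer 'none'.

Answer: 33 29 2 3

Derivation:
push(33): heap contents = [33]
pop() → 33: heap contents = []
push(29): heap contents = [29]
push(55): heap contents = [29, 55]
push(72): heap contents = [29, 55, 72]
pop() → 29: heap contents = [55, 72]
push(3): heap contents = [3, 55, 72]
push(2): heap contents = [2, 3, 55, 72]
push(4): heap contents = [2, 3, 4, 55, 72]
push(70): heap contents = [2, 3, 4, 55, 70, 72]
push(10): heap contents = [2, 3, 4, 10, 55, 70, 72]
pop() → 2: heap contents = [3, 4, 10, 55, 70, 72]
pop() → 3: heap contents = [4, 10, 55, 70, 72]
push(3): heap contents = [3, 4, 10, 55, 70, 72]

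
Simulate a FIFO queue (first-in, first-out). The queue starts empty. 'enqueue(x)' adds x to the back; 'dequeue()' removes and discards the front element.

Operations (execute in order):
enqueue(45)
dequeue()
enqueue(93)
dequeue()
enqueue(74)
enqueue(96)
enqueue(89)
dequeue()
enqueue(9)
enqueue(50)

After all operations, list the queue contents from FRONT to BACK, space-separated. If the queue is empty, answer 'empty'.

Answer: 96 89 9 50

Derivation:
enqueue(45): [45]
dequeue(): []
enqueue(93): [93]
dequeue(): []
enqueue(74): [74]
enqueue(96): [74, 96]
enqueue(89): [74, 96, 89]
dequeue(): [96, 89]
enqueue(9): [96, 89, 9]
enqueue(50): [96, 89, 9, 50]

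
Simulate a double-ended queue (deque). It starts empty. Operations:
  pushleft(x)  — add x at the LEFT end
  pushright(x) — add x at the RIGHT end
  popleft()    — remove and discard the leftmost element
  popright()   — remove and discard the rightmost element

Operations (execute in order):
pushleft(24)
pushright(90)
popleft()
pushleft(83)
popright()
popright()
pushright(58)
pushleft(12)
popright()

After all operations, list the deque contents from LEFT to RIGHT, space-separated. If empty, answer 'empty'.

pushleft(24): [24]
pushright(90): [24, 90]
popleft(): [90]
pushleft(83): [83, 90]
popright(): [83]
popright(): []
pushright(58): [58]
pushleft(12): [12, 58]
popright(): [12]

Answer: 12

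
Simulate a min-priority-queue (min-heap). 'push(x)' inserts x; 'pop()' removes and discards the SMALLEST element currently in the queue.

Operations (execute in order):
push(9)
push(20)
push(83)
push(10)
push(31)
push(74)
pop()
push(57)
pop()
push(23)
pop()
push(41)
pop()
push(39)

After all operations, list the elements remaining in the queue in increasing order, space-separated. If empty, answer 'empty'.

Answer: 31 39 41 57 74 83

Derivation:
push(9): heap contents = [9]
push(20): heap contents = [9, 20]
push(83): heap contents = [9, 20, 83]
push(10): heap contents = [9, 10, 20, 83]
push(31): heap contents = [9, 10, 20, 31, 83]
push(74): heap contents = [9, 10, 20, 31, 74, 83]
pop() → 9: heap contents = [10, 20, 31, 74, 83]
push(57): heap contents = [10, 20, 31, 57, 74, 83]
pop() → 10: heap contents = [20, 31, 57, 74, 83]
push(23): heap contents = [20, 23, 31, 57, 74, 83]
pop() → 20: heap contents = [23, 31, 57, 74, 83]
push(41): heap contents = [23, 31, 41, 57, 74, 83]
pop() → 23: heap contents = [31, 41, 57, 74, 83]
push(39): heap contents = [31, 39, 41, 57, 74, 83]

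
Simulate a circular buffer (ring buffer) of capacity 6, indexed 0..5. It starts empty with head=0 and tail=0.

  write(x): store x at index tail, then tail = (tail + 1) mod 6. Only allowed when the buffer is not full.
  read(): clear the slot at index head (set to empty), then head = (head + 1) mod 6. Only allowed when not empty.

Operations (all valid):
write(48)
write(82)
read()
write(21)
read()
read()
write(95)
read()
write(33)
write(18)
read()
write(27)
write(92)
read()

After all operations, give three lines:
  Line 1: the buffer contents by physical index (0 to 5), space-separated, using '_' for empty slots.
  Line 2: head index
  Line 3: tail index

write(48): buf=[48 _ _ _ _ _], head=0, tail=1, size=1
write(82): buf=[48 82 _ _ _ _], head=0, tail=2, size=2
read(): buf=[_ 82 _ _ _ _], head=1, tail=2, size=1
write(21): buf=[_ 82 21 _ _ _], head=1, tail=3, size=2
read(): buf=[_ _ 21 _ _ _], head=2, tail=3, size=1
read(): buf=[_ _ _ _ _ _], head=3, tail=3, size=0
write(95): buf=[_ _ _ 95 _ _], head=3, tail=4, size=1
read(): buf=[_ _ _ _ _ _], head=4, tail=4, size=0
write(33): buf=[_ _ _ _ 33 _], head=4, tail=5, size=1
write(18): buf=[_ _ _ _ 33 18], head=4, tail=0, size=2
read(): buf=[_ _ _ _ _ 18], head=5, tail=0, size=1
write(27): buf=[27 _ _ _ _ 18], head=5, tail=1, size=2
write(92): buf=[27 92 _ _ _ 18], head=5, tail=2, size=3
read(): buf=[27 92 _ _ _ _], head=0, tail=2, size=2

Answer: 27 92 _ _ _ _
0
2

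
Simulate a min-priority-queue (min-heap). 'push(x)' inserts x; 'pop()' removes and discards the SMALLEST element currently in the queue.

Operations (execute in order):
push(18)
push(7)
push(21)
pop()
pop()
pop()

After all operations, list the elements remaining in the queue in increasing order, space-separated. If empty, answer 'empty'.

Answer: empty

Derivation:
push(18): heap contents = [18]
push(7): heap contents = [7, 18]
push(21): heap contents = [7, 18, 21]
pop() → 7: heap contents = [18, 21]
pop() → 18: heap contents = [21]
pop() → 21: heap contents = []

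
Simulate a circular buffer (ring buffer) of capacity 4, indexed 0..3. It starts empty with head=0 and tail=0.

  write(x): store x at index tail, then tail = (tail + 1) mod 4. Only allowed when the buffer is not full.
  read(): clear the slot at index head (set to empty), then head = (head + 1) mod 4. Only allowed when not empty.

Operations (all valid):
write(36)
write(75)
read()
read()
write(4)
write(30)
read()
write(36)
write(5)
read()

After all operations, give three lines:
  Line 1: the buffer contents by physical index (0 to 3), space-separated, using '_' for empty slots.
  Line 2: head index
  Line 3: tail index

Answer: 36 5 _ _
0
2

Derivation:
write(36): buf=[36 _ _ _], head=0, tail=1, size=1
write(75): buf=[36 75 _ _], head=0, tail=2, size=2
read(): buf=[_ 75 _ _], head=1, tail=2, size=1
read(): buf=[_ _ _ _], head=2, tail=2, size=0
write(4): buf=[_ _ 4 _], head=2, tail=3, size=1
write(30): buf=[_ _ 4 30], head=2, tail=0, size=2
read(): buf=[_ _ _ 30], head=3, tail=0, size=1
write(36): buf=[36 _ _ 30], head=3, tail=1, size=2
write(5): buf=[36 5 _ 30], head=3, tail=2, size=3
read(): buf=[36 5 _ _], head=0, tail=2, size=2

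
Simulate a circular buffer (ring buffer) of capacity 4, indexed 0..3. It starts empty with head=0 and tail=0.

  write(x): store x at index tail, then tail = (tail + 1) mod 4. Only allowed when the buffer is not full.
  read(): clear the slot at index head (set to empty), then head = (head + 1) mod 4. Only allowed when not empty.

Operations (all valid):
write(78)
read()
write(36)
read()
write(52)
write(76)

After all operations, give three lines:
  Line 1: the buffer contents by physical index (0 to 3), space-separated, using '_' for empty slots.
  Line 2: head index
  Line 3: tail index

Answer: _ _ 52 76
2
0

Derivation:
write(78): buf=[78 _ _ _], head=0, tail=1, size=1
read(): buf=[_ _ _ _], head=1, tail=1, size=0
write(36): buf=[_ 36 _ _], head=1, tail=2, size=1
read(): buf=[_ _ _ _], head=2, tail=2, size=0
write(52): buf=[_ _ 52 _], head=2, tail=3, size=1
write(76): buf=[_ _ 52 76], head=2, tail=0, size=2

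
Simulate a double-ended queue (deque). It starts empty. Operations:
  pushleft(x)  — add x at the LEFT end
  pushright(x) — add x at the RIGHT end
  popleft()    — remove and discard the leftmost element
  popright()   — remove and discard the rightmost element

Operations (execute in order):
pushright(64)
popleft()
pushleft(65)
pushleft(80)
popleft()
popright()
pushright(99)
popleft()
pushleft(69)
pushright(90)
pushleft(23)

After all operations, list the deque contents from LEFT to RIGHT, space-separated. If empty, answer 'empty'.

Answer: 23 69 90

Derivation:
pushright(64): [64]
popleft(): []
pushleft(65): [65]
pushleft(80): [80, 65]
popleft(): [65]
popright(): []
pushright(99): [99]
popleft(): []
pushleft(69): [69]
pushright(90): [69, 90]
pushleft(23): [23, 69, 90]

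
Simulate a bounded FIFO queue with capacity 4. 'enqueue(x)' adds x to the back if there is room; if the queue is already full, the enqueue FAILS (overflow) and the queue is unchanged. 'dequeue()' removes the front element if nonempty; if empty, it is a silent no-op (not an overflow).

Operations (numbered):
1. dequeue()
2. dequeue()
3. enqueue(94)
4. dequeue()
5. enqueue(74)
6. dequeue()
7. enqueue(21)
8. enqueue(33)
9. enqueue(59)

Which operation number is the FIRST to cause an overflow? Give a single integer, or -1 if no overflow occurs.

Answer: -1

Derivation:
1. dequeue(): empty, no-op, size=0
2. dequeue(): empty, no-op, size=0
3. enqueue(94): size=1
4. dequeue(): size=0
5. enqueue(74): size=1
6. dequeue(): size=0
7. enqueue(21): size=1
8. enqueue(33): size=2
9. enqueue(59): size=3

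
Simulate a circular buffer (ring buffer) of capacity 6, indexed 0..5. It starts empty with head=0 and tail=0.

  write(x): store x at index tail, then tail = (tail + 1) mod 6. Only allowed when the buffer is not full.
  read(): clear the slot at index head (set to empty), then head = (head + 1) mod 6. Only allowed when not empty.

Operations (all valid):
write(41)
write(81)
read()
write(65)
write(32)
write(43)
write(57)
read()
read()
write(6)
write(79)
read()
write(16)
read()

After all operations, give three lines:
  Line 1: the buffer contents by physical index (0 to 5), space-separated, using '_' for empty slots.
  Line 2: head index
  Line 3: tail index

write(41): buf=[41 _ _ _ _ _], head=0, tail=1, size=1
write(81): buf=[41 81 _ _ _ _], head=0, tail=2, size=2
read(): buf=[_ 81 _ _ _ _], head=1, tail=2, size=1
write(65): buf=[_ 81 65 _ _ _], head=1, tail=3, size=2
write(32): buf=[_ 81 65 32 _ _], head=1, tail=4, size=3
write(43): buf=[_ 81 65 32 43 _], head=1, tail=5, size=4
write(57): buf=[_ 81 65 32 43 57], head=1, tail=0, size=5
read(): buf=[_ _ 65 32 43 57], head=2, tail=0, size=4
read(): buf=[_ _ _ 32 43 57], head=3, tail=0, size=3
write(6): buf=[6 _ _ 32 43 57], head=3, tail=1, size=4
write(79): buf=[6 79 _ 32 43 57], head=3, tail=2, size=5
read(): buf=[6 79 _ _ 43 57], head=4, tail=2, size=4
write(16): buf=[6 79 16 _ 43 57], head=4, tail=3, size=5
read(): buf=[6 79 16 _ _ 57], head=5, tail=3, size=4

Answer: 6 79 16 _ _ 57
5
3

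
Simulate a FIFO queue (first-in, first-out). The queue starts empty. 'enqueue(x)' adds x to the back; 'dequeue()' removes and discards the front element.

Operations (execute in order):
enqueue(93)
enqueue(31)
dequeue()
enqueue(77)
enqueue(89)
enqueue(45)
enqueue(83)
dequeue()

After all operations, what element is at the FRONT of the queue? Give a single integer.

enqueue(93): queue = [93]
enqueue(31): queue = [93, 31]
dequeue(): queue = [31]
enqueue(77): queue = [31, 77]
enqueue(89): queue = [31, 77, 89]
enqueue(45): queue = [31, 77, 89, 45]
enqueue(83): queue = [31, 77, 89, 45, 83]
dequeue(): queue = [77, 89, 45, 83]

Answer: 77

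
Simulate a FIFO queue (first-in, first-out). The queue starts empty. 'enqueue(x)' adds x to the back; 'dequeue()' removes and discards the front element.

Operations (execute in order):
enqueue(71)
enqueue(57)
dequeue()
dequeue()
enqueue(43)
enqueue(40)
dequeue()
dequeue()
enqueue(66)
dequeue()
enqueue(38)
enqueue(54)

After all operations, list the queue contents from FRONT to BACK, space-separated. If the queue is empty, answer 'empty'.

Answer: 38 54

Derivation:
enqueue(71): [71]
enqueue(57): [71, 57]
dequeue(): [57]
dequeue(): []
enqueue(43): [43]
enqueue(40): [43, 40]
dequeue(): [40]
dequeue(): []
enqueue(66): [66]
dequeue(): []
enqueue(38): [38]
enqueue(54): [38, 54]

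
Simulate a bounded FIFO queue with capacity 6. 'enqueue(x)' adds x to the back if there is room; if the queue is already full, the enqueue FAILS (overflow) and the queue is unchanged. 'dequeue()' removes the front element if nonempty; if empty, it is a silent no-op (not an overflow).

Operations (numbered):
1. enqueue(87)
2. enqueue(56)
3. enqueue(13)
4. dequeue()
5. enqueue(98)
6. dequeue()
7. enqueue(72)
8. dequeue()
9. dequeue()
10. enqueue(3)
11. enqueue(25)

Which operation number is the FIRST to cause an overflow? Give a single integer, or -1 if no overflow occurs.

Answer: -1

Derivation:
1. enqueue(87): size=1
2. enqueue(56): size=2
3. enqueue(13): size=3
4. dequeue(): size=2
5. enqueue(98): size=3
6. dequeue(): size=2
7. enqueue(72): size=3
8. dequeue(): size=2
9. dequeue(): size=1
10. enqueue(3): size=2
11. enqueue(25): size=3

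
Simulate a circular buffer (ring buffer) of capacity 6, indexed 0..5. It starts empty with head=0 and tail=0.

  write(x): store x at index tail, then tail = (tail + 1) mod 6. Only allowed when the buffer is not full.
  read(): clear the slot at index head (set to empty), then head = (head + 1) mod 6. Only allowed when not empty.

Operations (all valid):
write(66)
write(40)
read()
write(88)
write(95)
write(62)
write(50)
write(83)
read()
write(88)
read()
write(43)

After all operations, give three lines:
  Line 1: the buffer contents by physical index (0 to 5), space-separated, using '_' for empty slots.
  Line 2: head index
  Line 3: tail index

Answer: 83 88 43 95 62 50
3
3

Derivation:
write(66): buf=[66 _ _ _ _ _], head=0, tail=1, size=1
write(40): buf=[66 40 _ _ _ _], head=0, tail=2, size=2
read(): buf=[_ 40 _ _ _ _], head=1, tail=2, size=1
write(88): buf=[_ 40 88 _ _ _], head=1, tail=3, size=2
write(95): buf=[_ 40 88 95 _ _], head=1, tail=4, size=3
write(62): buf=[_ 40 88 95 62 _], head=1, tail=5, size=4
write(50): buf=[_ 40 88 95 62 50], head=1, tail=0, size=5
write(83): buf=[83 40 88 95 62 50], head=1, tail=1, size=6
read(): buf=[83 _ 88 95 62 50], head=2, tail=1, size=5
write(88): buf=[83 88 88 95 62 50], head=2, tail=2, size=6
read(): buf=[83 88 _ 95 62 50], head=3, tail=2, size=5
write(43): buf=[83 88 43 95 62 50], head=3, tail=3, size=6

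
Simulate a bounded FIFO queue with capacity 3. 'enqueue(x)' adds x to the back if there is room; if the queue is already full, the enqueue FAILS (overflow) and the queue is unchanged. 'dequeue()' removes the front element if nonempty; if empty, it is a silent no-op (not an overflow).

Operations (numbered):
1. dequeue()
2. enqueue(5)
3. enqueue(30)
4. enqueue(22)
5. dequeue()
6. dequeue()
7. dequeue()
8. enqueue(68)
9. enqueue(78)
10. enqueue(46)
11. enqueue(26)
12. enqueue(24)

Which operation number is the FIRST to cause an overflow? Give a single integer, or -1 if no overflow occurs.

Answer: 11

Derivation:
1. dequeue(): empty, no-op, size=0
2. enqueue(5): size=1
3. enqueue(30): size=2
4. enqueue(22): size=3
5. dequeue(): size=2
6. dequeue(): size=1
7. dequeue(): size=0
8. enqueue(68): size=1
9. enqueue(78): size=2
10. enqueue(46): size=3
11. enqueue(26): size=3=cap → OVERFLOW (fail)
12. enqueue(24): size=3=cap → OVERFLOW (fail)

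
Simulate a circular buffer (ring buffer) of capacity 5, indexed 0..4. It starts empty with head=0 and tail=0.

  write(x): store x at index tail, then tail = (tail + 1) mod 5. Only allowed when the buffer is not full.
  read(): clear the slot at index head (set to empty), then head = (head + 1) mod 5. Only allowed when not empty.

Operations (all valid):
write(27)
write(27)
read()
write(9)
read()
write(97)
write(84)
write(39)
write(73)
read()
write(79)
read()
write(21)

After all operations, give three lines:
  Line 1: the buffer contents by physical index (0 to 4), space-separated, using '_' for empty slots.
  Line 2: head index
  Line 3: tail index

Answer: 39 73 79 21 84
4
4

Derivation:
write(27): buf=[27 _ _ _ _], head=0, tail=1, size=1
write(27): buf=[27 27 _ _ _], head=0, tail=2, size=2
read(): buf=[_ 27 _ _ _], head=1, tail=2, size=1
write(9): buf=[_ 27 9 _ _], head=1, tail=3, size=2
read(): buf=[_ _ 9 _ _], head=2, tail=3, size=1
write(97): buf=[_ _ 9 97 _], head=2, tail=4, size=2
write(84): buf=[_ _ 9 97 84], head=2, tail=0, size=3
write(39): buf=[39 _ 9 97 84], head=2, tail=1, size=4
write(73): buf=[39 73 9 97 84], head=2, tail=2, size=5
read(): buf=[39 73 _ 97 84], head=3, tail=2, size=4
write(79): buf=[39 73 79 97 84], head=3, tail=3, size=5
read(): buf=[39 73 79 _ 84], head=4, tail=3, size=4
write(21): buf=[39 73 79 21 84], head=4, tail=4, size=5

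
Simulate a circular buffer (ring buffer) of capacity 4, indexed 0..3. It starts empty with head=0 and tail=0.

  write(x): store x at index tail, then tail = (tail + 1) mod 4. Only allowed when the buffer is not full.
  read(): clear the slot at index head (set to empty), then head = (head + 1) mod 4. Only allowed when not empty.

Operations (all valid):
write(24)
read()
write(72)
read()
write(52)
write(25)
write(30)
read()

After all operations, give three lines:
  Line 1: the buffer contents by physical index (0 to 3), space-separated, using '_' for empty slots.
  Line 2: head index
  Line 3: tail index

Answer: 30 _ _ 25
3
1

Derivation:
write(24): buf=[24 _ _ _], head=0, tail=1, size=1
read(): buf=[_ _ _ _], head=1, tail=1, size=0
write(72): buf=[_ 72 _ _], head=1, tail=2, size=1
read(): buf=[_ _ _ _], head=2, tail=2, size=0
write(52): buf=[_ _ 52 _], head=2, tail=3, size=1
write(25): buf=[_ _ 52 25], head=2, tail=0, size=2
write(30): buf=[30 _ 52 25], head=2, tail=1, size=3
read(): buf=[30 _ _ 25], head=3, tail=1, size=2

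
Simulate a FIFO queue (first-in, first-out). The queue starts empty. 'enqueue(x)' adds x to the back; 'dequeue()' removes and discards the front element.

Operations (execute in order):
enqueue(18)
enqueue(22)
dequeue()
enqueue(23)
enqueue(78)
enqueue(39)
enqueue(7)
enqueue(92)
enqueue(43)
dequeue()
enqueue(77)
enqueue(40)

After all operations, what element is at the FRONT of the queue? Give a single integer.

Answer: 23

Derivation:
enqueue(18): queue = [18]
enqueue(22): queue = [18, 22]
dequeue(): queue = [22]
enqueue(23): queue = [22, 23]
enqueue(78): queue = [22, 23, 78]
enqueue(39): queue = [22, 23, 78, 39]
enqueue(7): queue = [22, 23, 78, 39, 7]
enqueue(92): queue = [22, 23, 78, 39, 7, 92]
enqueue(43): queue = [22, 23, 78, 39, 7, 92, 43]
dequeue(): queue = [23, 78, 39, 7, 92, 43]
enqueue(77): queue = [23, 78, 39, 7, 92, 43, 77]
enqueue(40): queue = [23, 78, 39, 7, 92, 43, 77, 40]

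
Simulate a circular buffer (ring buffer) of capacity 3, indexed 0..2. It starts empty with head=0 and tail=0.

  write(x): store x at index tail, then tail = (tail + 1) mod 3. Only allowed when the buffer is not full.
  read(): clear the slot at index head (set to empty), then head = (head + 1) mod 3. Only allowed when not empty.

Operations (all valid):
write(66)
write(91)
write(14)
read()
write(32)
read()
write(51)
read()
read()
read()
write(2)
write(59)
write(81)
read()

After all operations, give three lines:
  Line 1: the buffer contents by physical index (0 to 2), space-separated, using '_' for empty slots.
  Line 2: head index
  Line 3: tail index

write(66): buf=[66 _ _], head=0, tail=1, size=1
write(91): buf=[66 91 _], head=0, tail=2, size=2
write(14): buf=[66 91 14], head=0, tail=0, size=3
read(): buf=[_ 91 14], head=1, tail=0, size=2
write(32): buf=[32 91 14], head=1, tail=1, size=3
read(): buf=[32 _ 14], head=2, tail=1, size=2
write(51): buf=[32 51 14], head=2, tail=2, size=3
read(): buf=[32 51 _], head=0, tail=2, size=2
read(): buf=[_ 51 _], head=1, tail=2, size=1
read(): buf=[_ _ _], head=2, tail=2, size=0
write(2): buf=[_ _ 2], head=2, tail=0, size=1
write(59): buf=[59 _ 2], head=2, tail=1, size=2
write(81): buf=[59 81 2], head=2, tail=2, size=3
read(): buf=[59 81 _], head=0, tail=2, size=2

Answer: 59 81 _
0
2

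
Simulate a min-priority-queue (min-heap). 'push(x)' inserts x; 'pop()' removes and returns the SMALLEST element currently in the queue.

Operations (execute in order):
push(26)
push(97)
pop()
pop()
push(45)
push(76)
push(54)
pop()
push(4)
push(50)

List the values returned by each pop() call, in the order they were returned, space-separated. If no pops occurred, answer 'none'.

Answer: 26 97 45

Derivation:
push(26): heap contents = [26]
push(97): heap contents = [26, 97]
pop() → 26: heap contents = [97]
pop() → 97: heap contents = []
push(45): heap contents = [45]
push(76): heap contents = [45, 76]
push(54): heap contents = [45, 54, 76]
pop() → 45: heap contents = [54, 76]
push(4): heap contents = [4, 54, 76]
push(50): heap contents = [4, 50, 54, 76]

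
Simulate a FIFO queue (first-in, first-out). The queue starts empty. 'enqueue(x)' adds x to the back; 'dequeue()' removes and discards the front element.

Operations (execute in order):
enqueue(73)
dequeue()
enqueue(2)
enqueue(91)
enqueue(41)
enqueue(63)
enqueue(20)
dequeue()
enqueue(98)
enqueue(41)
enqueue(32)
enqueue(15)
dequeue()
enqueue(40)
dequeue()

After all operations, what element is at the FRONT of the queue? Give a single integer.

Answer: 63

Derivation:
enqueue(73): queue = [73]
dequeue(): queue = []
enqueue(2): queue = [2]
enqueue(91): queue = [2, 91]
enqueue(41): queue = [2, 91, 41]
enqueue(63): queue = [2, 91, 41, 63]
enqueue(20): queue = [2, 91, 41, 63, 20]
dequeue(): queue = [91, 41, 63, 20]
enqueue(98): queue = [91, 41, 63, 20, 98]
enqueue(41): queue = [91, 41, 63, 20, 98, 41]
enqueue(32): queue = [91, 41, 63, 20, 98, 41, 32]
enqueue(15): queue = [91, 41, 63, 20, 98, 41, 32, 15]
dequeue(): queue = [41, 63, 20, 98, 41, 32, 15]
enqueue(40): queue = [41, 63, 20, 98, 41, 32, 15, 40]
dequeue(): queue = [63, 20, 98, 41, 32, 15, 40]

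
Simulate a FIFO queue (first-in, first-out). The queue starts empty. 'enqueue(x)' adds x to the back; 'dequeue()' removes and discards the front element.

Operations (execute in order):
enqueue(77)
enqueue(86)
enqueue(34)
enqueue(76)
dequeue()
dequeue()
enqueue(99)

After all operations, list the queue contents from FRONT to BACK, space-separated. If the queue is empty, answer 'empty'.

Answer: 34 76 99

Derivation:
enqueue(77): [77]
enqueue(86): [77, 86]
enqueue(34): [77, 86, 34]
enqueue(76): [77, 86, 34, 76]
dequeue(): [86, 34, 76]
dequeue(): [34, 76]
enqueue(99): [34, 76, 99]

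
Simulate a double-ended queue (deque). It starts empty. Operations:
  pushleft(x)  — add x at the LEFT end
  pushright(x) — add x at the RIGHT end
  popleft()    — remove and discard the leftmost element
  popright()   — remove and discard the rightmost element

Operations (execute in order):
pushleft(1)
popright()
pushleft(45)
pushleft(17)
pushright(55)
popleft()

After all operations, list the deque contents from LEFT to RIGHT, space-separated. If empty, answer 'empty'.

pushleft(1): [1]
popright(): []
pushleft(45): [45]
pushleft(17): [17, 45]
pushright(55): [17, 45, 55]
popleft(): [45, 55]

Answer: 45 55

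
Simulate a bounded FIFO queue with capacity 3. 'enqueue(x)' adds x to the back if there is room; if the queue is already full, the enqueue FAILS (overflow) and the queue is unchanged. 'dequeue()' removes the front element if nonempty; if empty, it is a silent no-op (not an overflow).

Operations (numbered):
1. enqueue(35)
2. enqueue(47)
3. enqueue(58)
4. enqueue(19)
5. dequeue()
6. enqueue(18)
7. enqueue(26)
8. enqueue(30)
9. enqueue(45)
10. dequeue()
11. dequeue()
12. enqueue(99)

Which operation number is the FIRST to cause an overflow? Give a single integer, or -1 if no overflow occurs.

1. enqueue(35): size=1
2. enqueue(47): size=2
3. enqueue(58): size=3
4. enqueue(19): size=3=cap → OVERFLOW (fail)
5. dequeue(): size=2
6. enqueue(18): size=3
7. enqueue(26): size=3=cap → OVERFLOW (fail)
8. enqueue(30): size=3=cap → OVERFLOW (fail)
9. enqueue(45): size=3=cap → OVERFLOW (fail)
10. dequeue(): size=2
11. dequeue(): size=1
12. enqueue(99): size=2

Answer: 4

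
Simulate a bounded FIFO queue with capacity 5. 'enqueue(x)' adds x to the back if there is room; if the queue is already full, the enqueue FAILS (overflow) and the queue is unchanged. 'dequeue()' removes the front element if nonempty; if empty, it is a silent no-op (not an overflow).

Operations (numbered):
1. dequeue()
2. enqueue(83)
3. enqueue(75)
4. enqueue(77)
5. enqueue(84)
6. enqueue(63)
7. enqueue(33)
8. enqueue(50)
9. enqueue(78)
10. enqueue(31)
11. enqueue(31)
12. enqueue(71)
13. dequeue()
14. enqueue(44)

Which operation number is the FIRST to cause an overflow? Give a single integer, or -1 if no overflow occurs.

1. dequeue(): empty, no-op, size=0
2. enqueue(83): size=1
3. enqueue(75): size=2
4. enqueue(77): size=3
5. enqueue(84): size=4
6. enqueue(63): size=5
7. enqueue(33): size=5=cap → OVERFLOW (fail)
8. enqueue(50): size=5=cap → OVERFLOW (fail)
9. enqueue(78): size=5=cap → OVERFLOW (fail)
10. enqueue(31): size=5=cap → OVERFLOW (fail)
11. enqueue(31): size=5=cap → OVERFLOW (fail)
12. enqueue(71): size=5=cap → OVERFLOW (fail)
13. dequeue(): size=4
14. enqueue(44): size=5

Answer: 7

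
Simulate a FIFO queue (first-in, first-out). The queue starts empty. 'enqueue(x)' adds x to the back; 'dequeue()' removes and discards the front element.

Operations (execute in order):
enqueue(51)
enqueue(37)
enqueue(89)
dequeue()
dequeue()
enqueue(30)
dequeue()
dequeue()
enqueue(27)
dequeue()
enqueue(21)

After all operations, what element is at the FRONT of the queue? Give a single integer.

Answer: 21

Derivation:
enqueue(51): queue = [51]
enqueue(37): queue = [51, 37]
enqueue(89): queue = [51, 37, 89]
dequeue(): queue = [37, 89]
dequeue(): queue = [89]
enqueue(30): queue = [89, 30]
dequeue(): queue = [30]
dequeue(): queue = []
enqueue(27): queue = [27]
dequeue(): queue = []
enqueue(21): queue = [21]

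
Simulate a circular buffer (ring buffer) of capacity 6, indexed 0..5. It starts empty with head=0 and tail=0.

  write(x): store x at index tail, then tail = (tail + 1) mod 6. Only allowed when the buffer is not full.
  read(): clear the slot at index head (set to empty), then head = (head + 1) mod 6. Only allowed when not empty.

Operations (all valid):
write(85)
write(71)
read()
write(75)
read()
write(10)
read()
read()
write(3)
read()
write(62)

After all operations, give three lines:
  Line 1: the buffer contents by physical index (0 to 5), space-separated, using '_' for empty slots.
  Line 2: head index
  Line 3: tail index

write(85): buf=[85 _ _ _ _ _], head=0, tail=1, size=1
write(71): buf=[85 71 _ _ _ _], head=0, tail=2, size=2
read(): buf=[_ 71 _ _ _ _], head=1, tail=2, size=1
write(75): buf=[_ 71 75 _ _ _], head=1, tail=3, size=2
read(): buf=[_ _ 75 _ _ _], head=2, tail=3, size=1
write(10): buf=[_ _ 75 10 _ _], head=2, tail=4, size=2
read(): buf=[_ _ _ 10 _ _], head=3, tail=4, size=1
read(): buf=[_ _ _ _ _ _], head=4, tail=4, size=0
write(3): buf=[_ _ _ _ 3 _], head=4, tail=5, size=1
read(): buf=[_ _ _ _ _ _], head=5, tail=5, size=0
write(62): buf=[_ _ _ _ _ 62], head=5, tail=0, size=1

Answer: _ _ _ _ _ 62
5
0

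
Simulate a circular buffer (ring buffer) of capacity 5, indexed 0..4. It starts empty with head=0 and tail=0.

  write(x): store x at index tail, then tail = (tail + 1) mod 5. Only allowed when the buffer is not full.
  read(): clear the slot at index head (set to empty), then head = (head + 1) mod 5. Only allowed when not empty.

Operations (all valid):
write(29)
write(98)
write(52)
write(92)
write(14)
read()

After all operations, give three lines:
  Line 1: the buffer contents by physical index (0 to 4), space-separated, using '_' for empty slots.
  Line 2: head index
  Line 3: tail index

Answer: _ 98 52 92 14
1
0

Derivation:
write(29): buf=[29 _ _ _ _], head=0, tail=1, size=1
write(98): buf=[29 98 _ _ _], head=0, tail=2, size=2
write(52): buf=[29 98 52 _ _], head=0, tail=3, size=3
write(92): buf=[29 98 52 92 _], head=0, tail=4, size=4
write(14): buf=[29 98 52 92 14], head=0, tail=0, size=5
read(): buf=[_ 98 52 92 14], head=1, tail=0, size=4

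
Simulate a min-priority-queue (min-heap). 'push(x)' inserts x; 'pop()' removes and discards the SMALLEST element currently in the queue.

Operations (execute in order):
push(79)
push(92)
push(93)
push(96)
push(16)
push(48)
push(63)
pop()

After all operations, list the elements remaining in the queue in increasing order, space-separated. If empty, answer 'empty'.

push(79): heap contents = [79]
push(92): heap contents = [79, 92]
push(93): heap contents = [79, 92, 93]
push(96): heap contents = [79, 92, 93, 96]
push(16): heap contents = [16, 79, 92, 93, 96]
push(48): heap contents = [16, 48, 79, 92, 93, 96]
push(63): heap contents = [16, 48, 63, 79, 92, 93, 96]
pop() → 16: heap contents = [48, 63, 79, 92, 93, 96]

Answer: 48 63 79 92 93 96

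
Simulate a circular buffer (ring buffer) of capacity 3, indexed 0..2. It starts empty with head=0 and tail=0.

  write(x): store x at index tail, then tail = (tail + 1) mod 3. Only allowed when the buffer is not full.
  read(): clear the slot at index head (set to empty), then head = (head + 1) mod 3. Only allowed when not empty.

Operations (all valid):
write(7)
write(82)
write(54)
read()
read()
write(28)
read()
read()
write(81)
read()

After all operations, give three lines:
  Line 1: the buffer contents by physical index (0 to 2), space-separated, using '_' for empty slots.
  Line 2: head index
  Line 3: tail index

Answer: _ _ _
2
2

Derivation:
write(7): buf=[7 _ _], head=0, tail=1, size=1
write(82): buf=[7 82 _], head=0, tail=2, size=2
write(54): buf=[7 82 54], head=0, tail=0, size=3
read(): buf=[_ 82 54], head=1, tail=0, size=2
read(): buf=[_ _ 54], head=2, tail=0, size=1
write(28): buf=[28 _ 54], head=2, tail=1, size=2
read(): buf=[28 _ _], head=0, tail=1, size=1
read(): buf=[_ _ _], head=1, tail=1, size=0
write(81): buf=[_ 81 _], head=1, tail=2, size=1
read(): buf=[_ _ _], head=2, tail=2, size=0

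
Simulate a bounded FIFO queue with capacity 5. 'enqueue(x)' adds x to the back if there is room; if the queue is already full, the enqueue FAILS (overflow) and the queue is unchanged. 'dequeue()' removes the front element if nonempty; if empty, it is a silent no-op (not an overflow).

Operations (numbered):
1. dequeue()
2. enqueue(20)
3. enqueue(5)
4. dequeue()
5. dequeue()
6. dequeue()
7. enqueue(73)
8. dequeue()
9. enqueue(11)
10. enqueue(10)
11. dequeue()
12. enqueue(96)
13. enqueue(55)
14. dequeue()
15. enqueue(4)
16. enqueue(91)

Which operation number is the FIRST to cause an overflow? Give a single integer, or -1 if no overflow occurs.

1. dequeue(): empty, no-op, size=0
2. enqueue(20): size=1
3. enqueue(5): size=2
4. dequeue(): size=1
5. dequeue(): size=0
6. dequeue(): empty, no-op, size=0
7. enqueue(73): size=1
8. dequeue(): size=0
9. enqueue(11): size=1
10. enqueue(10): size=2
11. dequeue(): size=1
12. enqueue(96): size=2
13. enqueue(55): size=3
14. dequeue(): size=2
15. enqueue(4): size=3
16. enqueue(91): size=4

Answer: -1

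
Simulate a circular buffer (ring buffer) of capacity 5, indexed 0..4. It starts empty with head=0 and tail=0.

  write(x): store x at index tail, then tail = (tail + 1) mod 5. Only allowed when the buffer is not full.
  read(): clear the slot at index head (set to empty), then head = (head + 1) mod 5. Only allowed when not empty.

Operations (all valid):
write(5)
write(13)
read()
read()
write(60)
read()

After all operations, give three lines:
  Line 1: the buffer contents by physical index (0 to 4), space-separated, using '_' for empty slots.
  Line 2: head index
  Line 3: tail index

Answer: _ _ _ _ _
3
3

Derivation:
write(5): buf=[5 _ _ _ _], head=0, tail=1, size=1
write(13): buf=[5 13 _ _ _], head=0, tail=2, size=2
read(): buf=[_ 13 _ _ _], head=1, tail=2, size=1
read(): buf=[_ _ _ _ _], head=2, tail=2, size=0
write(60): buf=[_ _ 60 _ _], head=2, tail=3, size=1
read(): buf=[_ _ _ _ _], head=3, tail=3, size=0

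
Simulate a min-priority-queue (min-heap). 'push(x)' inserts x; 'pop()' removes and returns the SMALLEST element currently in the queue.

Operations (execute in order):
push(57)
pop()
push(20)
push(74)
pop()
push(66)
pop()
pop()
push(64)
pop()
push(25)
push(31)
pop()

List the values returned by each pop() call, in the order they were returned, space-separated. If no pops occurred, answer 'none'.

push(57): heap contents = [57]
pop() → 57: heap contents = []
push(20): heap contents = [20]
push(74): heap contents = [20, 74]
pop() → 20: heap contents = [74]
push(66): heap contents = [66, 74]
pop() → 66: heap contents = [74]
pop() → 74: heap contents = []
push(64): heap contents = [64]
pop() → 64: heap contents = []
push(25): heap contents = [25]
push(31): heap contents = [25, 31]
pop() → 25: heap contents = [31]

Answer: 57 20 66 74 64 25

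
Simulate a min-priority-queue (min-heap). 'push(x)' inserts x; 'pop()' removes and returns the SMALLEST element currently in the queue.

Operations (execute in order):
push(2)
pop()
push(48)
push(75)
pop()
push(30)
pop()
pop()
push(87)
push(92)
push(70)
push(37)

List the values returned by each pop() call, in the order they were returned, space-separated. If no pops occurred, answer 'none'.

Answer: 2 48 30 75

Derivation:
push(2): heap contents = [2]
pop() → 2: heap contents = []
push(48): heap contents = [48]
push(75): heap contents = [48, 75]
pop() → 48: heap contents = [75]
push(30): heap contents = [30, 75]
pop() → 30: heap contents = [75]
pop() → 75: heap contents = []
push(87): heap contents = [87]
push(92): heap contents = [87, 92]
push(70): heap contents = [70, 87, 92]
push(37): heap contents = [37, 70, 87, 92]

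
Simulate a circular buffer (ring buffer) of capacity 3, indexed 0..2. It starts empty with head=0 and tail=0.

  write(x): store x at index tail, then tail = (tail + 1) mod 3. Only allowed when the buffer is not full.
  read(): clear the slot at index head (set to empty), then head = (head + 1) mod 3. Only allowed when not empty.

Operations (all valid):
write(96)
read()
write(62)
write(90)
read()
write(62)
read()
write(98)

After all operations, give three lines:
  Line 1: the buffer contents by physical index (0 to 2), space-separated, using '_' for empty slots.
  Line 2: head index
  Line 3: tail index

write(96): buf=[96 _ _], head=0, tail=1, size=1
read(): buf=[_ _ _], head=1, tail=1, size=0
write(62): buf=[_ 62 _], head=1, tail=2, size=1
write(90): buf=[_ 62 90], head=1, tail=0, size=2
read(): buf=[_ _ 90], head=2, tail=0, size=1
write(62): buf=[62 _ 90], head=2, tail=1, size=2
read(): buf=[62 _ _], head=0, tail=1, size=1
write(98): buf=[62 98 _], head=0, tail=2, size=2

Answer: 62 98 _
0
2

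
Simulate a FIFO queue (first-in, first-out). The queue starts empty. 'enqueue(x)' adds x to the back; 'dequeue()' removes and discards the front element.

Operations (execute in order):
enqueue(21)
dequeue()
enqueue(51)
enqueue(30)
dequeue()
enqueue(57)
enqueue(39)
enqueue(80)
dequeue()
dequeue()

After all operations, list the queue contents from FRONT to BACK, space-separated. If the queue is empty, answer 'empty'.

enqueue(21): [21]
dequeue(): []
enqueue(51): [51]
enqueue(30): [51, 30]
dequeue(): [30]
enqueue(57): [30, 57]
enqueue(39): [30, 57, 39]
enqueue(80): [30, 57, 39, 80]
dequeue(): [57, 39, 80]
dequeue(): [39, 80]

Answer: 39 80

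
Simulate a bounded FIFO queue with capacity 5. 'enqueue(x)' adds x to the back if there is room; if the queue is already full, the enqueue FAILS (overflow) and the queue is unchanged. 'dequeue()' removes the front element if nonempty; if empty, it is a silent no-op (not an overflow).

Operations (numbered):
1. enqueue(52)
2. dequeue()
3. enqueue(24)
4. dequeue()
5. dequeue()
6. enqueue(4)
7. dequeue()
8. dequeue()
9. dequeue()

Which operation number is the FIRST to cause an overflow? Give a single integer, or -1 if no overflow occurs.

1. enqueue(52): size=1
2. dequeue(): size=0
3. enqueue(24): size=1
4. dequeue(): size=0
5. dequeue(): empty, no-op, size=0
6. enqueue(4): size=1
7. dequeue(): size=0
8. dequeue(): empty, no-op, size=0
9. dequeue(): empty, no-op, size=0

Answer: -1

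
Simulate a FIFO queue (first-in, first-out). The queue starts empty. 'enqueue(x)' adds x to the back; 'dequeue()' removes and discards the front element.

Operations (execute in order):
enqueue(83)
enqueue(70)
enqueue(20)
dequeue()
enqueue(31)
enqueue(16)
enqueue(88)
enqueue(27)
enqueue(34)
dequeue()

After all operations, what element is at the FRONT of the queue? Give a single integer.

enqueue(83): queue = [83]
enqueue(70): queue = [83, 70]
enqueue(20): queue = [83, 70, 20]
dequeue(): queue = [70, 20]
enqueue(31): queue = [70, 20, 31]
enqueue(16): queue = [70, 20, 31, 16]
enqueue(88): queue = [70, 20, 31, 16, 88]
enqueue(27): queue = [70, 20, 31, 16, 88, 27]
enqueue(34): queue = [70, 20, 31, 16, 88, 27, 34]
dequeue(): queue = [20, 31, 16, 88, 27, 34]

Answer: 20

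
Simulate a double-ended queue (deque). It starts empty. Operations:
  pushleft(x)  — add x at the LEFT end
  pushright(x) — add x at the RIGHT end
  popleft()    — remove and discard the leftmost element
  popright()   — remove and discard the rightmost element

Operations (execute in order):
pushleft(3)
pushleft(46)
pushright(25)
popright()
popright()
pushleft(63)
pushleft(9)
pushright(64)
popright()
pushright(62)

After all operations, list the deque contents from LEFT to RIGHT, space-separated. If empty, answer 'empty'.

pushleft(3): [3]
pushleft(46): [46, 3]
pushright(25): [46, 3, 25]
popright(): [46, 3]
popright(): [46]
pushleft(63): [63, 46]
pushleft(9): [9, 63, 46]
pushright(64): [9, 63, 46, 64]
popright(): [9, 63, 46]
pushright(62): [9, 63, 46, 62]

Answer: 9 63 46 62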